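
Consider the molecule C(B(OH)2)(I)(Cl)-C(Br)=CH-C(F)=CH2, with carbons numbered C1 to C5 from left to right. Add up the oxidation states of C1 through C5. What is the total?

0

Tallying each carbon's bonds:
C1: 1C, 1Cl, 1I, 1B → 0 + 1 + 1 − 1 = +1
C2: 3C, 1Br → 0 + 1 = +1
C3: 3C, 1H → 0 − 1 = -1
C4: 3C, 1F → 0 + 1 = +1
C5: 2C, 2H → 0 − 2 = -2
Sum = +1 + 1 − 1 + 1 − 2 = 0.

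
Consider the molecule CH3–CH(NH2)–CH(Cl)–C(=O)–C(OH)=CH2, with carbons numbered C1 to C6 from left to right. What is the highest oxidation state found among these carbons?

+2

Bonds to more-electronegative neighbours contribute +1 each, bonds to H or metals contribute −1 each, and C–C bonds contribute 0. Tallying each carbon:
C1: 1C, 3H → 0 − 3 = -3
C2: 2C, 1H, 1N → 0 − 1 + 1 = 0
C3: 2C, 1H, 1Cl → 0 − 1 + 1 = 0
C4: 2C, 2O → 0 + 2 = +2
C5: 3C, 1O → 0 + 1 = +1
C6: 2C, 2H → 0 − 2 = -2
The highest value is +2.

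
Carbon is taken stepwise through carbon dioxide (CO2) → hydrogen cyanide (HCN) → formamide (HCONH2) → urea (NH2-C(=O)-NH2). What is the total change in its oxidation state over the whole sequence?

Carbon oxidation states along the series — carbon dioxide: +4, hydrogen cyanide: +2, formamide: +2, urea: +4.
Net change = +4 − (+4) = 0.

0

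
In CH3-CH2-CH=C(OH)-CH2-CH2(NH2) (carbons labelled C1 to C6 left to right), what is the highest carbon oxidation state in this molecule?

+1

Each bond to a more electronegative atom (O, N, halogen) counts +1, each bond to a less electronegative atom (H, metal, B, Si) counts −1, and each C–C bond counts 0. Tallying each carbon:
C1: 1C, 3H → 0 − 3 = -3
C2: 2C, 2H → 0 − 2 = -2
C3: 3C, 1H → 0 − 1 = -1
C4: 3C, 1O → 0 + 1 = +1
C5: 2C, 2H → 0 − 2 = -2
C6: 1C, 2H, 1N → 0 − 2 + 1 = -1
The highest value is +1.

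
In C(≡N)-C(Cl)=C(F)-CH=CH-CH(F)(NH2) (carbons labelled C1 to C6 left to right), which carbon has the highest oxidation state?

C1

Assign +1 per bond to O/N/halogen, −1 per bond to H or an electropositive element, and 0 per bond to carbon. Tallying each carbon:
C1: 1C, 3N → 0 + 3 = +3
C2: 3C, 1Cl → 0 + 1 = +1
C3: 3C, 1F → 0 + 1 = +1
C4: 3C, 1H → 0 − 1 = -1
C5: 3C, 1H → 0 − 1 = -1
C6: 1C, 1H, 1N, 1F → 0 − 1 + 1 + 1 = +1
The most oxidised carbon is C1 at +3.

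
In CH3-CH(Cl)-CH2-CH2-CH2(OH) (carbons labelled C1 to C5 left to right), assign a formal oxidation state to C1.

-3

C1 has one bond to C (0), one bond to H (-1), one bond to H (-1), one bond to H (-1).
Oxidation state = 0 − 1 − 1 − 1 = -3.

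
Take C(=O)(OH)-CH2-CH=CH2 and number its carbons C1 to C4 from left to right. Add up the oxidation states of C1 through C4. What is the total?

-2

Tallying each carbon's bonds:
C1: 1C, 3O → 0 + 3 = +3
C2: 2C, 2H → 0 − 2 = -2
C3: 3C, 1H → 0 − 1 = -1
C4: 2C, 2H → 0 − 2 = -2
Sum = +3 − 2 − 1 − 2 = -2.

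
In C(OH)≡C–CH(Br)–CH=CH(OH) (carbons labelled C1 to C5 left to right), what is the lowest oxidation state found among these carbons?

Tallying each carbon's bonds:
C1: 3C, 1O → 0 + 1 = +1
C2: 4C → 0 = 0
C3: 2C, 1H, 1Br → 0 − 1 + 1 = 0
C4: 3C, 1H → 0 − 1 = -1
C5: 2C, 1H, 1O → 0 − 1 + 1 = 0
The lowest value is -1.

-1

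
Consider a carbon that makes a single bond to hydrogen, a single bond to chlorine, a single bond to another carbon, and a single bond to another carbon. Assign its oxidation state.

0

Count +1 for every bond to an atom more electronegative than carbon and −1 for every bond to one less electronegative; C–C bonds are 0.
The carbon has one bond to C (0), one bond to C (0), one bond to Cl (+1), one bond to H (-1).
Oxidation state = 0 + 0 + 1 − 1 = 0.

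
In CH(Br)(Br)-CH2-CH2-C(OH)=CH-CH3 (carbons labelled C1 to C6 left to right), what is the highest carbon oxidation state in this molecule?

Tallying each carbon's bonds:
C1: 1C, 1H, 2Br → 0 − 1 + 2 = +1
C2: 2C, 2H → 0 − 2 = -2
C3: 2C, 2H → 0 − 2 = -2
C4: 3C, 1O → 0 + 1 = +1
C5: 3C, 1H → 0 − 1 = -1
C6: 1C, 3H → 0 − 3 = -3
The highest value is +1.

+1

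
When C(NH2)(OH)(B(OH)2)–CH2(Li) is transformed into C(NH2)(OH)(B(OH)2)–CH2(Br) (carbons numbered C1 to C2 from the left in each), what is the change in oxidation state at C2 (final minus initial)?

+2

Before: C2 has 1 bond to C, 2 bonds to H, 1 bond to Li → oxidation state -3.
After: C2 has 1 bond to C, 2 bonds to H, 1 bond to Br → oxidation state -1.
Δ = -1 − (-3) = +2, so this is an oxidation at C2.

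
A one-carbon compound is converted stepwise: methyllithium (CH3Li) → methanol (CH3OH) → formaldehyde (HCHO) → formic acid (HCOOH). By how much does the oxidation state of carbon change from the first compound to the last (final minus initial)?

+6

Carbon oxidation states along the series — methyllithium: -4, methanol: -2, formaldehyde: 0, formic acid: +2.
Net change = +2 − (-4) = +6.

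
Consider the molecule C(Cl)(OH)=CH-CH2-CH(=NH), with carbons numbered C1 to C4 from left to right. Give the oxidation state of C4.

+1

C4 has one bond to C (0), one bond to H (-1), a double bond to N (2×+1 = +2).
Oxidation state = 0 − 1 + 2 = +1.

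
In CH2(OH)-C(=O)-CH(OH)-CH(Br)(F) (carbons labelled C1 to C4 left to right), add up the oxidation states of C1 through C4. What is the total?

+2

Count +1 for every bond to an atom more electronegative than carbon and −1 for every bond to one less electronegative; C–C bonds are 0. Tallying each carbon:
C1: 1C, 2H, 1O → 0 − 2 + 1 = -1
C2: 2C, 2O → 0 + 2 = +2
C3: 2C, 1H, 1O → 0 − 1 + 1 = 0
C4: 1C, 1H, 1F, 1Br → 0 − 1 + 1 + 1 = +1
Sum = -1 + 2 + 0 + 1 = +2.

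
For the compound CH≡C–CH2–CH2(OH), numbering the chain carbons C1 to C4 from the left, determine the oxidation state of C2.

C2 has a triple bond to C (3×0 = 0), one bond to C (0).
Oxidation state = 0 + 0 = 0.

0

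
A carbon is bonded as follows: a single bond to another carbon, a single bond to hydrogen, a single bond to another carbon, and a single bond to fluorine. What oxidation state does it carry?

0

Each bond to a more electronegative atom (O, N, halogen) counts +1, each bond to a less electronegative atom (H, metal, B, Si) counts −1, and each C–C bond counts 0.
The carbon has one bond to C (0), one bond to C (0), one bond to H (-1), one bond to F (+1).
Oxidation state = 0 + 0 − 1 + 1 = 0.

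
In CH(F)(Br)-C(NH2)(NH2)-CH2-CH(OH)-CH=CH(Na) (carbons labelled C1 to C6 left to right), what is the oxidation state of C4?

C4 has one bond to C (0), one bond to C (0), one bond to O (+1), one bond to H (-1).
Oxidation state = 0 + 0 + 1 − 1 = 0.

0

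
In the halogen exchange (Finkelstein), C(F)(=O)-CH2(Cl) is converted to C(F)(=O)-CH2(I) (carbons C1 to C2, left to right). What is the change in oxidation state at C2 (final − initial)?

Before: C2 has 1 bond to C, 2 bonds to H, 1 bond to Cl → oxidation state -1.
After: C2 has 1 bond to C, 2 bonds to H, 1 bond to I → oxidation state -1.
Δ = -1 − (-1) = 0, so no net redox change at C2.

0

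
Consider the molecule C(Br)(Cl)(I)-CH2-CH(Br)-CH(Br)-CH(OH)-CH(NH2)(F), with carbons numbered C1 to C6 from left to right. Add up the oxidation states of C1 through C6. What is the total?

+2

Tallying each carbon's bonds:
C1: 1C, 1Cl, 1Br, 1I → 0 + 1 + 1 + 1 = +3
C2: 2C, 2H → 0 − 2 = -2
C3: 2C, 1H, 1Br → 0 − 1 + 1 = 0
C4: 2C, 1H, 1Br → 0 − 1 + 1 = 0
C5: 2C, 1H, 1O → 0 − 1 + 1 = 0
C6: 1C, 1H, 1N, 1F → 0 − 1 + 1 + 1 = +1
Sum = +3 − 2 + 0 + 0 + 0 + 1 = +2.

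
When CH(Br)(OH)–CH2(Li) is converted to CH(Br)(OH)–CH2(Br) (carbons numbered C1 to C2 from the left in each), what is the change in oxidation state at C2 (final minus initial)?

Before: C2 has 1 bond to C, 2 bonds to H, 1 bond to Li → oxidation state -3.
After: C2 has 1 bond to C, 2 bonds to H, 1 bond to Br → oxidation state -1.
Δ = -1 − (-3) = +2, so this is an oxidation at C2.

+2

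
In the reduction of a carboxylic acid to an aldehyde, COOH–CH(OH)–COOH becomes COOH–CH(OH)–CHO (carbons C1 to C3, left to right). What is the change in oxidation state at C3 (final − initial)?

Before: C3 has 1 bond to C, 3 bonds to O → oxidation state +3.
After: C3 has 1 bond to C, 1 bond to H, 2 bonds to O → oxidation state +1.
Δ = +1 − (+3) = -2, so this is a reduction at C3.

-2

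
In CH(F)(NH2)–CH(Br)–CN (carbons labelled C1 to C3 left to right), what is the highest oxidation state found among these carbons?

+3

Count +1 for every bond to an atom more electronegative than carbon and −1 for every bond to one less electronegative; C–C bonds are 0. Tallying each carbon:
C1: 1C, 1H, 1N, 1F → 0 − 1 + 1 + 1 = +1
C2: 2C, 1H, 1Br → 0 − 1 + 1 = 0
C3: 1C, 3N → 0 + 3 = +3
The highest value is +3.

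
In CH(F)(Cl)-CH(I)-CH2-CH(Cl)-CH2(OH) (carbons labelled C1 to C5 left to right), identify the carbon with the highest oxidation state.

C1

Tallying each carbon's bonds:
C1: 1C, 1H, 1F, 1Cl → 0 − 1 + 1 + 1 = +1
C2: 2C, 1H, 1I → 0 − 1 + 1 = 0
C3: 2C, 2H → 0 − 2 = -2
C4: 2C, 1H, 1Cl → 0 − 1 + 1 = 0
C5: 1C, 2H, 1O → 0 − 2 + 1 = -1
The most oxidised carbon is C1 at +1.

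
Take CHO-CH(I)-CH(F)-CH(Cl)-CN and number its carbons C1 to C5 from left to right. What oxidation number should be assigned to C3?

C3 has one bond to C (0), one bond to C (0), one bond to H (-1), one bond to F (+1).
Oxidation state = 0 + 0 − 1 + 1 = 0.

0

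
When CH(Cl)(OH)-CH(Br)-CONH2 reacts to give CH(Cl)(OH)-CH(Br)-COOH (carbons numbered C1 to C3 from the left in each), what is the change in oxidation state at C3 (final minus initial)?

Before: C3 has 1 bond to C, 2 bonds to O, 1 bond to N → oxidation state +3.
After: C3 has 1 bond to C, 3 bonds to O → oxidation state +3.
Δ = +3 − (+3) = 0, so no net redox change at C3.

0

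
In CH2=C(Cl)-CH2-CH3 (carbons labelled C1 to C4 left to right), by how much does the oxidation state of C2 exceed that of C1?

+3

C2: 3C, 1Cl → 0 + 1 = +1
C1: 2C, 2H → 0 − 2 = -2
Difference: +1 − (-2) = +3.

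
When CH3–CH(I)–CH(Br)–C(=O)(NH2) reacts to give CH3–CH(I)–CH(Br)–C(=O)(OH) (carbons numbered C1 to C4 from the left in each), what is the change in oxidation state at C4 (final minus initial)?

Before: C4 has 1 bond to C, 2 bonds to O, 1 bond to N → oxidation state +3.
After: C4 has 1 bond to C, 3 bonds to O → oxidation state +3.
Δ = +3 − (+3) = 0, so no net redox change at C4.

0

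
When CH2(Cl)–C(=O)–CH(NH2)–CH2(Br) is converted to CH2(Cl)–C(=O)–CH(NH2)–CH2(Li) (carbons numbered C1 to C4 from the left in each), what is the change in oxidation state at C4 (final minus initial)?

Before: C4 has 1 bond to C, 2 bonds to H, 1 bond to Br → oxidation state -1.
After: C4 has 1 bond to C, 2 bonds to H, 1 bond to Li → oxidation state -3.
Δ = -3 − (-1) = -2, so this is a reduction at C4.

-2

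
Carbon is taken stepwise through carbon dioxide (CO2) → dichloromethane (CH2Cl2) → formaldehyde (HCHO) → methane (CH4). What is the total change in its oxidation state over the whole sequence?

Carbon oxidation states along the series — carbon dioxide: +4, dichloromethane: 0, formaldehyde: 0, methane: -4.
Net change = -4 − (+4) = -8.

-8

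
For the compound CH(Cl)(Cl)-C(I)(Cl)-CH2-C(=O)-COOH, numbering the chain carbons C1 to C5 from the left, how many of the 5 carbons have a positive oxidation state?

Tallying each carbon's bonds:
C1: 1C, 1H, 2Cl → 0 − 1 + 2 = +1
C2: 2C, 1Cl, 1I → 0 + 1 + 1 = +2
C3: 2C, 2H → 0 − 2 = -2
C4: 2C, 2O → 0 + 2 = +2
C5: 1C, 3O → 0 + 3 = +3
4 carbons (C1, C2, C4, C5) meet the condition.

4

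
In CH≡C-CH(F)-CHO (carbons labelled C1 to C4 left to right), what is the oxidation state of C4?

C4 has one bond to C (0), a double bond to O (2×+1 = +2), one bond to H (-1).
Oxidation state = 0 + 2 − 1 = +1.

+1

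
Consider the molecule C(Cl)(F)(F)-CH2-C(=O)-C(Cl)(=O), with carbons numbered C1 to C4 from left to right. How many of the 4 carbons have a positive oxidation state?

3

Tallying each carbon's bonds:
C1: 1C, 2F, 1Cl → 0 + 2 + 1 = +3
C2: 2C, 2H → 0 − 2 = -2
C3: 2C, 2O → 0 + 2 = +2
C4: 1C, 2O, 1Cl → 0 + 2 + 1 = +3
3 carbons (C1, C3, C4) meet the condition.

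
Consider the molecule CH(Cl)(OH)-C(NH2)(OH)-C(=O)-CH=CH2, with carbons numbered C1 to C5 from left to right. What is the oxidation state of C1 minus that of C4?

+2

C1: 1C, 1H, 1O, 1Cl → 0 − 1 + 1 + 1 = +1
C4: 3C, 1H → 0 − 1 = -1
Difference: +1 − (-1) = +2.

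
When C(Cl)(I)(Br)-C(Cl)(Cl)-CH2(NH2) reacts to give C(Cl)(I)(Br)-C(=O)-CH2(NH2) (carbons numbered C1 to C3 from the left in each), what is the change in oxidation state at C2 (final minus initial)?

0

Before: C2 has 2 bonds to C, 2 bonds to Cl → oxidation state +2.
After: C2 has 2 bonds to C, 2 bonds to O → oxidation state +2.
Δ = +2 − (+2) = 0, so no net redox change at C2.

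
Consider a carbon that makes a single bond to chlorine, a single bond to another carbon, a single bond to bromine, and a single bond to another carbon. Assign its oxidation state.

Assign +1 per bond to O/N/halogen, −1 per bond to H or an electropositive element, and 0 per bond to carbon.
The carbon has one bond to C (0), one bond to C (0), one bond to Cl (+1), one bond to Br (+1).
Oxidation state = 0 + 0 + 1 + 1 = +2.

+2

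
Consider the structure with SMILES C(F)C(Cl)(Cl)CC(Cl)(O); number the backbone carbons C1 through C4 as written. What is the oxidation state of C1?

Count +1 for every bond to an atom more electronegative than carbon and −1 for every bond to one less electronegative; C–C bonds are 0.
C1 has one bond to C (0), one bond to F (+1), one bond to H (-1), one bond to H (-1).
Oxidation state = 0 + 1 − 1 − 1 = -1.

-1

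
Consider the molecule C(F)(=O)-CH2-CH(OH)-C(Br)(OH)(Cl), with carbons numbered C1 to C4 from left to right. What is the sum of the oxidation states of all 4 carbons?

Each bond to a more electronegative atom (O, N, halogen) counts +1, each bond to a less electronegative atom (H, metal, B, Si) counts −1, and each C–C bond counts 0. Tallying each carbon:
C1: 1C, 2O, 1F → 0 + 2 + 1 = +3
C2: 2C, 2H → 0 − 2 = -2
C3: 2C, 1H, 1O → 0 − 1 + 1 = 0
C4: 1C, 1O, 1Cl, 1Br → 0 + 1 + 1 + 1 = +3
Sum = +3 − 2 + 0 + 3 = +4.

+4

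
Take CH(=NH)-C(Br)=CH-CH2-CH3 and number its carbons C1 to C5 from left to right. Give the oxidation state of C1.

+1

Count +1 for every bond to an atom more electronegative than carbon and −1 for every bond to one less electronegative; C–C bonds are 0.
C1 has one bond to C (0), a double bond to N (2×+1 = +2), one bond to H (-1).
Oxidation state = 0 + 2 − 1 = +1.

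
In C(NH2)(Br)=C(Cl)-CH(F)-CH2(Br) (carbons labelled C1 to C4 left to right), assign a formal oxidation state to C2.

Assign +1 per bond to O/N/halogen, −1 per bond to H or an electropositive element, and 0 per bond to carbon.
C2 has a double bond to C (2×0 = 0), one bond to C (0), one bond to Cl (+1).
Oxidation state = 0 + 0 + 1 = +1.

+1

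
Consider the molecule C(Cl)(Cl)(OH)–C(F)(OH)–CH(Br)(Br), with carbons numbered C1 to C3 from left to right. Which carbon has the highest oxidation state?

C1

Tallying each carbon's bonds:
C1: 1C, 1O, 2Cl → 0 + 1 + 2 = +3
C2: 2C, 1O, 1F → 0 + 1 + 1 = +2
C3: 1C, 1H, 2Br → 0 − 1 + 2 = +1
The most oxidised carbon is C1 at +3.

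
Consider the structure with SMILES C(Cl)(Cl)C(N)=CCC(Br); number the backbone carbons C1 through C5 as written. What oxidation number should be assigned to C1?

C1 has one bond to C (0), one bond to Cl (+1), one bond to Cl (+1), one bond to H (-1).
Oxidation state = 0 + 1 + 1 − 1 = +1.

+1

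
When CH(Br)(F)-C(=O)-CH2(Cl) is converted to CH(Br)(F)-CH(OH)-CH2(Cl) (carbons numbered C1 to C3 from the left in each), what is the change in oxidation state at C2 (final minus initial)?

Before: C2 has 2 bonds to C, 2 bonds to O → oxidation state +2.
After: C2 has 2 bonds to C, 1 bond to H, 1 bond to O → oxidation state 0.
Δ = 0 − (+2) = -2, so this is a reduction at C2.

-2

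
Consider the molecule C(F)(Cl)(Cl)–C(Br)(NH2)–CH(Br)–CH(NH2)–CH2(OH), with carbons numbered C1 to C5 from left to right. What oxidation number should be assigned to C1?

+3

C1 has one bond to C (0), one bond to F (+1), one bond to Cl (+1), one bond to Cl (+1).
Oxidation state = 0 + 1 + 1 + 1 = +3.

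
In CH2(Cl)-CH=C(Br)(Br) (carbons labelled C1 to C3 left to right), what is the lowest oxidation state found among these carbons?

-1

Tallying each carbon's bonds:
C1: 1C, 2H, 1Cl → 0 − 2 + 1 = -1
C2: 3C, 1H → 0 − 1 = -1
C3: 2C, 2Br → 0 + 2 = +2
The lowest value is -1.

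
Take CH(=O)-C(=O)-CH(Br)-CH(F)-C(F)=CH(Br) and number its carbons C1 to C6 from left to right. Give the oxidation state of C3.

C3 has one bond to C (0), one bond to C (0), one bond to H (-1), one bond to Br (+1).
Oxidation state = 0 + 0 − 1 + 1 = 0.

0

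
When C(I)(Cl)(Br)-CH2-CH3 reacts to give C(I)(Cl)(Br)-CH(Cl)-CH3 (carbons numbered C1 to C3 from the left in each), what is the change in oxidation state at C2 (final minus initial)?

+2

Before: C2 has 2 bonds to C, 2 bonds to H → oxidation state -2.
After: C2 has 2 bonds to C, 1 bond to H, 1 bond to Cl → oxidation state 0.
Δ = 0 − (-2) = +2, so this is an oxidation at C2.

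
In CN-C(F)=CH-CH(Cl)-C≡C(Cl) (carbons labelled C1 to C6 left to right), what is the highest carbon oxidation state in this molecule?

+3

Count +1 for every bond to an atom more electronegative than carbon and −1 for every bond to one less electronegative; C–C bonds are 0. Tallying each carbon:
C1: 1C, 3N → 0 + 3 = +3
C2: 3C, 1F → 0 + 1 = +1
C3: 3C, 1H → 0 − 1 = -1
C4: 2C, 1H, 1Cl → 0 − 1 + 1 = 0
C5: 4C → 0 = 0
C6: 3C, 1Cl → 0 + 1 = +1
The highest value is +3.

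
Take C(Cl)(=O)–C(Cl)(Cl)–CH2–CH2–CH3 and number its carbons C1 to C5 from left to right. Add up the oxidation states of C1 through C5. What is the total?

Tallying each carbon's bonds:
C1: 1C, 2O, 1Cl → 0 + 2 + 1 = +3
C2: 2C, 2Cl → 0 + 2 = +2
C3: 2C, 2H → 0 − 2 = -2
C4: 2C, 2H → 0 − 2 = -2
C5: 1C, 3H → 0 − 3 = -3
Sum = +3 + 2 − 2 − 2 − 3 = -2.

-2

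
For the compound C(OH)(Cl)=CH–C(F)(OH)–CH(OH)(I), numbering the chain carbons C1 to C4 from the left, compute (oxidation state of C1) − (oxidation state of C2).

+3

C1: 2C, 1O, 1Cl → 0 + 1 + 1 = +2
C2: 3C, 1H → 0 − 1 = -1
Difference: +2 − (-1) = +3.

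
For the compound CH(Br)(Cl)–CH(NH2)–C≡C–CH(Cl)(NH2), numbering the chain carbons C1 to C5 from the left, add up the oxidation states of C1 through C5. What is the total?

Tallying each carbon's bonds:
C1: 1C, 1H, 1Cl, 1Br → 0 − 1 + 1 + 1 = +1
C2: 2C, 1H, 1N → 0 − 1 + 1 = 0
C3: 4C → 0 = 0
C4: 4C → 0 = 0
C5: 1C, 1H, 1N, 1Cl → 0 − 1 + 1 + 1 = +1
Sum = +1 + 0 + 0 + 0 + 1 = +2.

+2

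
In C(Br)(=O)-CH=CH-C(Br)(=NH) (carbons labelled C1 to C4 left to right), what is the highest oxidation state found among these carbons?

Tallying each carbon's bonds:
C1: 1C, 2O, 1Br → 0 + 2 + 1 = +3
C2: 3C, 1H → 0 − 1 = -1
C3: 3C, 1H → 0 − 1 = -1
C4: 1C, 2N, 1Br → 0 + 2 + 1 = +3
The highest value is +3.

+3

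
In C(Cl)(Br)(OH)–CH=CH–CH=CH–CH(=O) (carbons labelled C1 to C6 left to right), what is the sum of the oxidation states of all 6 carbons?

0

Tallying each carbon's bonds:
C1: 1C, 1O, 1Cl, 1Br → 0 + 1 + 1 + 1 = +3
C2: 3C, 1H → 0 − 1 = -1
C3: 3C, 1H → 0 − 1 = -1
C4: 3C, 1H → 0 − 1 = -1
C5: 3C, 1H → 0 − 1 = -1
C6: 1C, 1H, 2O → 0 − 1 + 2 = +1
Sum = +3 − 1 − 1 − 1 − 1 + 1 = 0.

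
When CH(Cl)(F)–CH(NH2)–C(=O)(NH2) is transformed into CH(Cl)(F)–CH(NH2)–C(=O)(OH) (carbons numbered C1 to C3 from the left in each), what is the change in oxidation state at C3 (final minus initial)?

0

Before: C3 has 1 bond to C, 2 bonds to O, 1 bond to N → oxidation state +3.
After: C3 has 1 bond to C, 3 bonds to O → oxidation state +3.
Δ = +3 − (+3) = 0, so no net redox change at C3.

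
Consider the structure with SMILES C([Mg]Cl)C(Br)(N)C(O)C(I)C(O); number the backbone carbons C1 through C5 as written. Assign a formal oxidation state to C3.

0

C3 has one bond to C (0), one bond to C (0), one bond to O (+1), one bond to H (-1).
Oxidation state = 0 + 0 + 1 − 1 = 0.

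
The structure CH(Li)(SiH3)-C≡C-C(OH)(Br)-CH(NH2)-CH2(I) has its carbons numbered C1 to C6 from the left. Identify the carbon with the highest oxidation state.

C4

Tallying each carbon's bonds:
C1: 1C, 1H, 1Li, 1Si → 0 − 1 − 1 − 1 = -3
C2: 4C → 0 = 0
C3: 4C → 0 = 0
C4: 2C, 1O, 1Br → 0 + 1 + 1 = +2
C5: 2C, 1H, 1N → 0 − 1 + 1 = 0
C6: 1C, 2H, 1I → 0 − 2 + 1 = -1
The most oxidised carbon is C4 at +2.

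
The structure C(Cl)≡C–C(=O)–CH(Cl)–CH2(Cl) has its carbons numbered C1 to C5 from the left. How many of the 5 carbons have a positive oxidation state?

2

Tallying each carbon's bonds:
C1: 3C, 1Cl → 0 + 1 = +1
C2: 4C → 0 = 0
C3: 2C, 2O → 0 + 2 = +2
C4: 2C, 1H, 1Cl → 0 − 1 + 1 = 0
C5: 1C, 2H, 1Cl → 0 − 2 + 1 = -1
2 carbons (C1, C3) meet the condition.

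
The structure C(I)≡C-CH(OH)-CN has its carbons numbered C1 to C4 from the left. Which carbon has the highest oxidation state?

C4

Tallying each carbon's bonds:
C1: 3C, 1I → 0 + 1 = +1
C2: 4C → 0 = 0
C3: 2C, 1H, 1O → 0 − 1 + 1 = 0
C4: 1C, 3N → 0 + 3 = +3
The most oxidised carbon is C4 at +3.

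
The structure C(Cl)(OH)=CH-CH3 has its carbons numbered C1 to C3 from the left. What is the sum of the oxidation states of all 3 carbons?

Count +1 for every bond to an atom more electronegative than carbon and −1 for every bond to one less electronegative; C–C bonds are 0. Tallying each carbon:
C1: 2C, 1O, 1Cl → 0 + 1 + 1 = +2
C2: 3C, 1H → 0 − 1 = -1
C3: 1C, 3H → 0 − 3 = -3
Sum = +2 − 1 − 3 = -2.

-2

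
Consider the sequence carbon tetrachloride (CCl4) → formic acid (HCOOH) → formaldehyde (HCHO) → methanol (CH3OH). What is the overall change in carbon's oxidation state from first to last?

Carbon oxidation states along the series — carbon tetrachloride: +4, formic acid: +2, formaldehyde: 0, methanol: -2.
Net change = -2 − (+4) = -6.

-6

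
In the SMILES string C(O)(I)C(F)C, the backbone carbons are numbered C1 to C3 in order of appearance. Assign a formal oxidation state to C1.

C1 has one bond to C (0), one bond to H (-1), one bond to O (+1), one bond to I (+1).
Oxidation state = 0 − 1 + 1 + 1 = +1.

+1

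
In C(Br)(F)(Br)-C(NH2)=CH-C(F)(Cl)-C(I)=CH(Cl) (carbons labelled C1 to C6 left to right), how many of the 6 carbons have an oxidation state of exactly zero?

Tallying each carbon's bonds:
C1: 1C, 1F, 2Br → 0 + 1 + 2 = +3
C2: 3C, 1N → 0 + 1 = +1
C3: 3C, 1H → 0 − 1 = -1
C4: 2C, 1F, 1Cl → 0 + 1 + 1 = +2
C5: 3C, 1I → 0 + 1 = +1
C6: 2C, 1H, 1Cl → 0 − 1 + 1 = 0
1 carbon (C6) meets the condition.

1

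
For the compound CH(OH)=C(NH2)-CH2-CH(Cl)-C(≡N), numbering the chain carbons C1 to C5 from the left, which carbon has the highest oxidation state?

Tallying each carbon's bonds:
C1: 2C, 1H, 1O → 0 − 1 + 1 = 0
C2: 3C, 1N → 0 + 1 = +1
C3: 2C, 2H → 0 − 2 = -2
C4: 2C, 1H, 1Cl → 0 − 1 + 1 = 0
C5: 1C, 3N → 0 + 3 = +3
The most oxidised carbon is C5 at +3.

C5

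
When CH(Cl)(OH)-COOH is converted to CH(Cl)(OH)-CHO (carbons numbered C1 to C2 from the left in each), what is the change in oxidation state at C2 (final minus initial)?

Before: C2 has 1 bond to C, 3 bonds to O → oxidation state +3.
After: C2 has 1 bond to C, 1 bond to H, 2 bonds to O → oxidation state +1.
Δ = +1 − (+3) = -2, so this is a reduction at C2.

-2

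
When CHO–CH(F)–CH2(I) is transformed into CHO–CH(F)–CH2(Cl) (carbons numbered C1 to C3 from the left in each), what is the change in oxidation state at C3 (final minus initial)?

0

Before: C3 has 1 bond to C, 2 bonds to H, 1 bond to I → oxidation state -1.
After: C3 has 1 bond to C, 2 bonds to H, 1 bond to Cl → oxidation state -1.
Δ = -1 − (-1) = 0, so no net redox change at C3.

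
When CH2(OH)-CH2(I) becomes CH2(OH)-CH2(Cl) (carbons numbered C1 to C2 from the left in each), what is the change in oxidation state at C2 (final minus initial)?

Before: C2 has 1 bond to C, 2 bonds to H, 1 bond to I → oxidation state -1.
After: C2 has 1 bond to C, 2 bonds to H, 1 bond to Cl → oxidation state -1.
Δ = -1 − (-1) = 0, so no net redox change at C2.

0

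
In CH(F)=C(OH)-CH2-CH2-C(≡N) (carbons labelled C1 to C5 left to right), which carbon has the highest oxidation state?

Bonds to more-electronegative neighbours contribute +1 each, bonds to H or metals contribute −1 each, and C–C bonds contribute 0. Tallying each carbon:
C1: 2C, 1H, 1F → 0 − 1 + 1 = 0
C2: 3C, 1O → 0 + 1 = +1
C3: 2C, 2H → 0 − 2 = -2
C4: 2C, 2H → 0 − 2 = -2
C5: 1C, 3N → 0 + 3 = +3
The most oxidised carbon is C5 at +3.

C5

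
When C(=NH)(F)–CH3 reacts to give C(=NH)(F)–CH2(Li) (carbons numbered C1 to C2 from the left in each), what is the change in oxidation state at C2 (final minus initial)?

Before: C2 has 1 bond to C, 3 bonds to H → oxidation state -3.
After: C2 has 1 bond to C, 2 bonds to H, 1 bond to Li → oxidation state -3.
Δ = -3 − (-3) = 0, so no net redox change at C2.

0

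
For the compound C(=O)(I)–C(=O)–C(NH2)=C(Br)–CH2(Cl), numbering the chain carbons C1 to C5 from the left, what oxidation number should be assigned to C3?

+1

C3 has one bond to C (0), a double bond to C (2×0 = 0), one bond to N (+1).
Oxidation state = 0 + 0 + 1 = +1.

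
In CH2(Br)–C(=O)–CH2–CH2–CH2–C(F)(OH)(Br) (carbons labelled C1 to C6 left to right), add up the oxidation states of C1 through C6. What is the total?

-2

Count +1 for every bond to an atom more electronegative than carbon and −1 for every bond to one less electronegative; C–C bonds are 0. Tallying each carbon:
C1: 1C, 2H, 1Br → 0 − 2 + 1 = -1
C2: 2C, 2O → 0 + 2 = +2
C3: 2C, 2H → 0 − 2 = -2
C4: 2C, 2H → 0 − 2 = -2
C5: 2C, 2H → 0 − 2 = -2
C6: 1C, 1O, 1F, 1Br → 0 + 1 + 1 + 1 = +3
Sum = -1 + 2 − 2 − 2 − 2 + 3 = -2.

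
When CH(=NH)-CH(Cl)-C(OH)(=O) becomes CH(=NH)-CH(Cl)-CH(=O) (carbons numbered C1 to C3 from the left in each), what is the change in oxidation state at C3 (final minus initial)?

Before: C3 has 1 bond to C, 3 bonds to O → oxidation state +3.
After: C3 has 1 bond to C, 1 bond to H, 2 bonds to O → oxidation state +1.
Δ = +1 − (+3) = -2, so this is a reduction at C3.

-2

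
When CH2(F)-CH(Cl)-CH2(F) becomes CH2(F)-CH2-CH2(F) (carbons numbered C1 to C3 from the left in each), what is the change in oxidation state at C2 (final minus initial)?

Before: C2 has 2 bonds to C, 1 bond to H, 1 bond to Cl → oxidation state 0.
After: C2 has 2 bonds to C, 2 bonds to H → oxidation state -2.
Δ = -2 − (0) = -2, so this is a reduction at C2.

-2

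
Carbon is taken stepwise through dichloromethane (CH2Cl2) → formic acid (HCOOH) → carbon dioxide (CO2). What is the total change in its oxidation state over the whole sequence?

Carbon oxidation states along the series — dichloromethane: 0, formic acid: +2, carbon dioxide: +4.
Net change = +4 − (0) = +4.

+4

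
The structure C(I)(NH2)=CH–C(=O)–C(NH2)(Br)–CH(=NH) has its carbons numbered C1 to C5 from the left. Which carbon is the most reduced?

C2

Assign +1 per bond to O/N/halogen, −1 per bond to H or an electropositive element, and 0 per bond to carbon. Tallying each carbon:
C1: 2C, 1N, 1I → 0 + 1 + 1 = +2
C2: 3C, 1H → 0 − 1 = -1
C3: 2C, 2O → 0 + 2 = +2
C4: 2C, 1N, 1Br → 0 + 1 + 1 = +2
C5: 1C, 1H, 2N → 0 − 1 + 2 = +1
The most reduced carbon is C2 at -1.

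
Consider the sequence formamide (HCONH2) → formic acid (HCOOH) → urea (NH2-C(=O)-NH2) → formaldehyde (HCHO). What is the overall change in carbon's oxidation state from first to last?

-2

Carbon oxidation states along the series — formamide: +2, formic acid: +2, urea: +4, formaldehyde: 0.
Net change = 0 − (+2) = -2.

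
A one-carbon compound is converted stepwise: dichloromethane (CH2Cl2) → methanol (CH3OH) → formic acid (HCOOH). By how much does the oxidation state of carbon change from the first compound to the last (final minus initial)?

Carbon oxidation states along the series — dichloromethane: 0, methanol: -2, formic acid: +2.
Net change = +2 − (0) = +2.

+2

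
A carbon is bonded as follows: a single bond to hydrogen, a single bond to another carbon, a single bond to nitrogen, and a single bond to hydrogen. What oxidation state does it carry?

The carbon has one bond to C (0), one bond to H (-1), one bond to N (+1), one bond to H (-1).
Oxidation state = 0 − 1 + 1 − 1 = -1.

-1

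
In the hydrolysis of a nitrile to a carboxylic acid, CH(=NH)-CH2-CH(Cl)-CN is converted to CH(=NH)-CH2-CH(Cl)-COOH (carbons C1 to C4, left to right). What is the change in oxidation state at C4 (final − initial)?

0

Before: C4 has 1 bond to C, 3 bonds to N → oxidation state +3.
After: C4 has 1 bond to C, 3 bonds to O → oxidation state +3.
Δ = +3 − (+3) = 0, so no net redox change at C4.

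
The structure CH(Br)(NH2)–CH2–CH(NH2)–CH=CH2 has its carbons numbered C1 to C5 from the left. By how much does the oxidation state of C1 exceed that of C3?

+1

C1: 1C, 1H, 1N, 1Br → 0 − 1 + 1 + 1 = +1
C3: 2C, 1H, 1N → 0 − 1 + 1 = 0
Difference: +1 − (0) = +1.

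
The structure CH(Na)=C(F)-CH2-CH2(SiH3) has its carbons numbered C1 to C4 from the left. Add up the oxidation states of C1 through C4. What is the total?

-6

Tallying each carbon's bonds:
C1: 2C, 1H, 1Na → 0 − 1 − 1 = -2
C2: 3C, 1F → 0 + 1 = +1
C3: 2C, 2H → 0 − 2 = -2
C4: 1C, 2H, 1Si → 0 − 2 − 1 = -3
Sum = -2 + 1 − 2 − 3 = -6.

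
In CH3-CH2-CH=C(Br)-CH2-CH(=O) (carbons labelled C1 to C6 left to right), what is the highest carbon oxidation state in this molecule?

Tallying each carbon's bonds:
C1: 1C, 3H → 0 − 3 = -3
C2: 2C, 2H → 0 − 2 = -2
C3: 3C, 1H → 0 − 1 = -1
C4: 3C, 1Br → 0 + 1 = +1
C5: 2C, 2H → 0 − 2 = -2
C6: 1C, 1H, 2O → 0 − 1 + 2 = +1
The highest value is +1.

+1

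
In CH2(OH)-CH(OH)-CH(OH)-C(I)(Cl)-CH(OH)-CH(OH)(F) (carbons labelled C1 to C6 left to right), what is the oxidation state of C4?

+2

Bonds to more-electronegative neighbours contribute +1 each, bonds to H or metals contribute −1 each, and C–C bonds contribute 0.
C4 has one bond to C (0), one bond to C (0), one bond to I (+1), one bond to Cl (+1).
Oxidation state = 0 + 0 + 1 + 1 = +2.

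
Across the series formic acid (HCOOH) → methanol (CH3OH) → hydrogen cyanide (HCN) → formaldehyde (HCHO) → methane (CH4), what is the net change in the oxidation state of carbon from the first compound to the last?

-6

Carbon oxidation states along the series — formic acid: +2, methanol: -2, hydrogen cyanide: +2, formaldehyde: 0, methane: -4.
Net change = -4 − (+2) = -6.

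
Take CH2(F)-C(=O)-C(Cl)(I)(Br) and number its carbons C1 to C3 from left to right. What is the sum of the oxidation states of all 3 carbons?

Tallying each carbon's bonds:
C1: 1C, 2H, 1F → 0 − 2 + 1 = -1
C2: 2C, 2O → 0 + 2 = +2
C3: 1C, 1Cl, 1Br, 1I → 0 + 1 + 1 + 1 = +3
Sum = -1 + 2 + 3 = +4.

+4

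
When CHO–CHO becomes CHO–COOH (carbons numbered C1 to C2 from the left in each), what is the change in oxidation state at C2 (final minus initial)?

Before: C2 has 1 bond to C, 1 bond to H, 2 bonds to O → oxidation state +1.
After: C2 has 1 bond to C, 3 bonds to O → oxidation state +3.
Δ = +3 − (+1) = +2, so this is an oxidation at C2.

+2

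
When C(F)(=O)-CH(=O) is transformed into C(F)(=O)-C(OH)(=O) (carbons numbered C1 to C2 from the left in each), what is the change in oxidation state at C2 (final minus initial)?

+2

Before: C2 has 1 bond to C, 1 bond to H, 2 bonds to O → oxidation state +1.
After: C2 has 1 bond to C, 3 bonds to O → oxidation state +3.
Δ = +3 − (+1) = +2, so this is an oxidation at C2.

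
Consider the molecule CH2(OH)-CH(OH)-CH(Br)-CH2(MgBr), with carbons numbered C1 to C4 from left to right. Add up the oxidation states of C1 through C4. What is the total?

-4

Tallying each carbon's bonds:
C1: 1C, 2H, 1O → 0 − 2 + 1 = -1
C2: 2C, 1H, 1O → 0 − 1 + 1 = 0
C3: 2C, 1H, 1Br → 0 − 1 + 1 = 0
C4: 1C, 2H, 1Mg → 0 − 2 − 1 = -3
Sum = -1 + 0 + 0 − 3 = -4.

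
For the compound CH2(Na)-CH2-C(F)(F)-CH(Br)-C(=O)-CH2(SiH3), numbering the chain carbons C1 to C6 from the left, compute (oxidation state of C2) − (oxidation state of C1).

+1

C2: 2C, 2H → 0 − 2 = -2
C1: 1C, 2H, 1Na → 0 − 2 − 1 = -3
Difference: -2 − (-3) = +1.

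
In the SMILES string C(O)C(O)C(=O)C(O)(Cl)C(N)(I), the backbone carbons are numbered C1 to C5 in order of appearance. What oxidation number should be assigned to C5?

+1

Each bond to a more electronegative atom (O, N, halogen) counts +1, each bond to a less electronegative atom (H, metal, B, Si) counts −1, and each C–C bond counts 0.
C5 has one bond to C (0), one bond to H (-1), one bond to N (+1), one bond to I (+1).
Oxidation state = 0 − 1 + 1 + 1 = +1.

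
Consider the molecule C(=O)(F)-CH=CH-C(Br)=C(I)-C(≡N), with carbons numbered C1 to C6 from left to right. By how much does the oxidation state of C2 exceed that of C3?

C2: 3C, 1H → 0 − 1 = -1
C3: 3C, 1H → 0 − 1 = -1
Difference: -1 − (-1) = 0.

0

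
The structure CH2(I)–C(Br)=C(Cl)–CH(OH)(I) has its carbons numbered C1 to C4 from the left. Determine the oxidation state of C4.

C4 has one bond to C (0), one bond to O (+1), one bond to H (-1), one bond to I (+1).
Oxidation state = 0 + 1 − 1 + 1 = +1.

+1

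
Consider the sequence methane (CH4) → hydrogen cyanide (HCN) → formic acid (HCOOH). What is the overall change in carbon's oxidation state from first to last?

Carbon oxidation states along the series — methane: -4, hydrogen cyanide: +2, formic acid: +2.
Net change = +2 − (-4) = +6.

+6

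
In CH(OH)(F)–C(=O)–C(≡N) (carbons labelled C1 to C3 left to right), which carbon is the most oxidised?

Tallying each carbon's bonds:
C1: 1C, 1H, 1O, 1F → 0 − 1 + 1 + 1 = +1
C2: 2C, 2O → 0 + 2 = +2
C3: 1C, 3N → 0 + 3 = +3
The most oxidised carbon is C3 at +3.

C3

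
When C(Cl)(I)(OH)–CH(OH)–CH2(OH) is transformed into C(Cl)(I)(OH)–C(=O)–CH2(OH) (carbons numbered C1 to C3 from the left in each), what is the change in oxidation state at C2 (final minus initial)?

+2

Before: C2 has 2 bonds to C, 1 bond to H, 1 bond to O → oxidation state 0.
After: C2 has 2 bonds to C, 2 bonds to O → oxidation state +2.
Δ = +2 − (0) = +2, so this is an oxidation at C2.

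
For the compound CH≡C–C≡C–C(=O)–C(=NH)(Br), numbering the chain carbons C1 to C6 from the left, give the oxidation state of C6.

C6 has one bond to C (0), a double bond to N (2×+1 = +2), one bond to Br (+1).
Oxidation state = 0 + 2 + 1 = +3.

+3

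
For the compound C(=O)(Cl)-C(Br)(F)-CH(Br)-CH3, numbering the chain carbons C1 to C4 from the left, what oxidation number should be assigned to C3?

C3 has one bond to C (0), one bond to C (0), one bond to H (-1), one bond to Br (+1).
Oxidation state = 0 + 0 − 1 + 1 = 0.

0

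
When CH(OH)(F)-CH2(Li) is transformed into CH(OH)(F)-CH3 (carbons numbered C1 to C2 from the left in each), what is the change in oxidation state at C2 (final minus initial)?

Before: C2 has 1 bond to C, 2 bonds to H, 1 bond to Li → oxidation state -3.
After: C2 has 1 bond to C, 3 bonds to H → oxidation state -3.
Δ = -3 − (-3) = 0, so no net redox change at C2.

0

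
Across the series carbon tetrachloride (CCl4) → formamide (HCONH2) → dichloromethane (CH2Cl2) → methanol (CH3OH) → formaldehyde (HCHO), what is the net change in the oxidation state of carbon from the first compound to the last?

Carbon oxidation states along the series — carbon tetrachloride: +4, formamide: +2, dichloromethane: 0, methanol: -2, formaldehyde: 0.
Net change = 0 − (+4) = -4.

-4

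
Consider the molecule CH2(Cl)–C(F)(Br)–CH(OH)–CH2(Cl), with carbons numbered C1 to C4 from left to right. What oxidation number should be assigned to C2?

C2 has one bond to C (0), one bond to C (0), one bond to F (+1), one bond to Br (+1).
Oxidation state = 0 + 0 + 1 + 1 = +2.

+2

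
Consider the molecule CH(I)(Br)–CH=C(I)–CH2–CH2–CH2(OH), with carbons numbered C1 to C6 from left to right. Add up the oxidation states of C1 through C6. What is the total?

-4

Assign +1 per bond to O/N/halogen, −1 per bond to H or an electropositive element, and 0 per bond to carbon. Tallying each carbon:
C1: 1C, 1H, 1Br, 1I → 0 − 1 + 1 + 1 = +1
C2: 3C, 1H → 0 − 1 = -1
C3: 3C, 1I → 0 + 1 = +1
C4: 2C, 2H → 0 − 2 = -2
C5: 2C, 2H → 0 − 2 = -2
C6: 1C, 2H, 1O → 0 − 2 + 1 = -1
Sum = +1 − 1 + 1 − 2 − 2 − 1 = -4.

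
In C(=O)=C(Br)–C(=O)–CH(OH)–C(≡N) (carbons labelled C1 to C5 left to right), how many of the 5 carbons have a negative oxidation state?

0

Assign +1 per bond to O/N/halogen, −1 per bond to H or an electropositive element, and 0 per bond to carbon. Tallying each carbon:
C1: 2C, 2O → 0 + 2 = +2
C2: 3C, 1Br → 0 + 1 = +1
C3: 2C, 2O → 0 + 2 = +2
C4: 2C, 1H, 1O → 0 − 1 + 1 = 0
C5: 1C, 3N → 0 + 3 = +3
0 carbons meet the condition.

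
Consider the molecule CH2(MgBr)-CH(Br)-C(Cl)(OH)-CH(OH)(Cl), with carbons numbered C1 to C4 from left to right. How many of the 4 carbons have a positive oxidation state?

Tallying each carbon's bonds:
C1: 1C, 2H, 1Mg → 0 − 2 − 1 = -3
C2: 2C, 1H, 1Br → 0 − 1 + 1 = 0
C3: 2C, 1O, 1Cl → 0 + 1 + 1 = +2
C4: 1C, 1H, 1O, 1Cl → 0 − 1 + 1 + 1 = +1
2 carbons (C3, C4) meet the condition.

2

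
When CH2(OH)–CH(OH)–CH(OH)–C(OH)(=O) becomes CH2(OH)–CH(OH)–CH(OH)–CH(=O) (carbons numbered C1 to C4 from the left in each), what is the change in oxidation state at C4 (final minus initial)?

Before: C4 has 1 bond to C, 3 bonds to O → oxidation state +3.
After: C4 has 1 bond to C, 1 bond to H, 2 bonds to O → oxidation state +1.
Δ = +1 − (+3) = -2, so this is a reduction at C4.

-2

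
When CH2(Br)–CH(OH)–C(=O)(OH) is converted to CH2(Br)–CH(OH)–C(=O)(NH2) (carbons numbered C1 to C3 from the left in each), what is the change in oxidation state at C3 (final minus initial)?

0

Before: C3 has 1 bond to C, 3 bonds to O → oxidation state +3.
After: C3 has 1 bond to C, 2 bonds to O, 1 bond to N → oxidation state +3.
Δ = +3 − (+3) = 0, so no net redox change at C3.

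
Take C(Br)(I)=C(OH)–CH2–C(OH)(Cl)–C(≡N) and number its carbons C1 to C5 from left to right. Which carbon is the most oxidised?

C5

Tallying each carbon's bonds:
C1: 2C, 1Br, 1I → 0 + 1 + 1 = +2
C2: 3C, 1O → 0 + 1 = +1
C3: 2C, 2H → 0 − 2 = -2
C4: 2C, 1O, 1Cl → 0 + 1 + 1 = +2
C5: 1C, 3N → 0 + 3 = +3
The most oxidised carbon is C5 at +3.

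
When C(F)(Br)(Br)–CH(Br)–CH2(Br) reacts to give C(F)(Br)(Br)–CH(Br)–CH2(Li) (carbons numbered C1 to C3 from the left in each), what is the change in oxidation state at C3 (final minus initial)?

Before: C3 has 1 bond to C, 2 bonds to H, 1 bond to Br → oxidation state -1.
After: C3 has 1 bond to C, 2 bonds to H, 1 bond to Li → oxidation state -3.
Δ = -3 − (-1) = -2, so this is a reduction at C3.

-2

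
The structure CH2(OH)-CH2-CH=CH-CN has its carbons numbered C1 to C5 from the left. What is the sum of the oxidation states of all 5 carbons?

Tallying each carbon's bonds:
C1: 1C, 2H, 1O → 0 − 2 + 1 = -1
C2: 2C, 2H → 0 − 2 = -2
C3: 3C, 1H → 0 − 1 = -1
C4: 3C, 1H → 0 − 1 = -1
C5: 1C, 3N → 0 + 3 = +3
Sum = -1 − 2 − 1 − 1 + 3 = -2.

-2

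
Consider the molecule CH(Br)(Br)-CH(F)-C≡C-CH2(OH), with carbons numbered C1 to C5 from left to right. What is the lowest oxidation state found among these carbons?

Tallying each carbon's bonds:
C1: 1C, 1H, 2Br → 0 − 1 + 2 = +1
C2: 2C, 1H, 1F → 0 − 1 + 1 = 0
C3: 4C → 0 = 0
C4: 4C → 0 = 0
C5: 1C, 2H, 1O → 0 − 2 + 1 = -1
The lowest value is -1.

-1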